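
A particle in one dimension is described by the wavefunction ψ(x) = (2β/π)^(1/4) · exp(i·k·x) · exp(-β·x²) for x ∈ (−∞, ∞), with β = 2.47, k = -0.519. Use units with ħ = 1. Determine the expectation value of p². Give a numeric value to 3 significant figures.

p² ψ = −ħ² d²ψ/dx²; ⟨p²⟩ = −ħ² ∫ ψ*·ψ'' dx.
Gaussian moments: ∫x^(2j)·e^(−2βx²) dx = (2j−1)!!/(4β)^j · √(π/(2β)), odd powers integrate to 0; here √(π/(2β)) = 0.79746. Derivatives: ψ′ = (ik − 2βx)·ψ, ψ″ = ((ik − 2βx)² − 2β)·ψ; the odd-in-x pieces drop out.
⟨p²⟩ = 2.7394.

2.74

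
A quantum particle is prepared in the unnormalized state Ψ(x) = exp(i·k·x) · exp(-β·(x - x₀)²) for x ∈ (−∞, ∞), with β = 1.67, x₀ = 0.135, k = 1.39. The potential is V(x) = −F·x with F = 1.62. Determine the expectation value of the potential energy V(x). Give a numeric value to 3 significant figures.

⟨V⟩ = ∫ V(x)·|Ψ|² dx / ∫|Ψ|² dx.
Gaussian moments (u = x − x₀): ∫u^(2j)·e^(−2βu²) du = (2j−1)!!/(4β)^j · √(π/(2β)), odd powers integrate to 0; here √(π/(2β)) = 0.96984.
State is unnormalized: ∫|Ψ|² dx = 0.96984, and ∫Ψ*·V(x)·Ψ dx = -0.21210, so ⟨V⟩ = -0.21210 / 0.96984.
⟨V⟩ = -0.21870.

-0.219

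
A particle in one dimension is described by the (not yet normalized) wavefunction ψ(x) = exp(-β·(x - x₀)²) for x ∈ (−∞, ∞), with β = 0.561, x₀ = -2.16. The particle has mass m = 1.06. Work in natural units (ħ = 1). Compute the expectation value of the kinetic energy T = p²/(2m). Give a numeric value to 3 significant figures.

0.265

T = −(ħ²/2m) d²/dx², so ⟨T⟩ = −(ħ²/2m) ∫ ψ*·ψ'' dx / ∫|ψ|² dx; with m = 1.06.
Gaussian moments (u = x − x₀): ∫u^(2j)·e^(−2βu²) du = (2j−1)!!/(4β)^j · √(π/(2β)), odd powers integrate to 0; here √(π/(2β)) = 1.6733. Derivatives: d/dx e^(−βu²) = −2βu·e^(−βu²), d²/dx² e^(−βu²) = (4β²u² − 2β)·e^(−βu²).
State is unnormalized: ∫|ψ|² dx = 1.6733, and ∫ψ*·(−ħ²/2m · ψ'') dx = 0.44280, so ⟨T⟩ = 0.44280 / 1.6733.
⟨T⟩ = 0.26462.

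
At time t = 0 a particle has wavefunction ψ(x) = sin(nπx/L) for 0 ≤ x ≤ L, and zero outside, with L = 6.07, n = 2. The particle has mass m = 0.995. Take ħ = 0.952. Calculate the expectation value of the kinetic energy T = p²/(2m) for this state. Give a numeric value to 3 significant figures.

0.488

T = −(ħ²/2m) d²/dx², so ⟨T⟩ = −(ħ²/2m) ∫ ψ*·ψ'' dx / ∫|ψ|² dx; with m = 0.995.
d/dx sin(nπx/L) = (nπ/L)·cos(nπx/L) and d²/dx² sin(nπx/L) = −(nπ/L)²·sin(nπx/L); on 0 ≤ x ≤ L, ∫sin²(nπx/L) dx = L/2 and ∫sin(nπx/L)·cos(nπx/L) dx = 0.
State is unnormalized: ∫|ψ|² dx = 3.0350, and ∫ψ*·(−ħ²/2m · ψ'') dx = 1.4810, so ⟨T⟩ = 1.4810 / 3.0350.
⟨T⟩ = 0.48798.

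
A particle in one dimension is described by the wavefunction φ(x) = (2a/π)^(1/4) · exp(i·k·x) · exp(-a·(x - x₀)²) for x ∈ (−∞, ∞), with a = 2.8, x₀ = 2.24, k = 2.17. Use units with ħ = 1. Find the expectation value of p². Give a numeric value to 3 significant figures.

7.51

p² φ = −ħ² d²φ/dx²; ⟨p²⟩ = −ħ² ∫ φ*·φ'' dx.
Gaussian moments (u = x − x₀): ∫u^(2j)·e^(−2au²) du = (2j−1)!!/(4a)^j · √(π/(2a)), odd powers integrate to 0; here √(π/(2a)) = 0.74900. Derivatives: φ′ = (ik − 2au)·φ, φ″ = ((ik − 2au)² − 2a)·φ; the odd-in-u pieces drop out.
⟨p²⟩ = 7.5089.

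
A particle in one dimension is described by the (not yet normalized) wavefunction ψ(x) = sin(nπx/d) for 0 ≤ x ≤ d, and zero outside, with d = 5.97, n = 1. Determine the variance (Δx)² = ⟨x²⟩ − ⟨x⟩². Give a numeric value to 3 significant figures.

1.16

Compute ⟨x⟩ and ⟨x²⟩ separately, then (Δx)² = ⟨x²⟩ − ⟨x⟩².
With sin²θ = (1 − cos2θ)/2 on 0 ≤ x ≤ d: ∫sin²(nπx/d) dx = d/2, ∫x·sin²(nπx/d) dx = d²/4, ∫x²·sin²(nπx/d) dx = d³·(1/6 − 1/(4n²π²)); higher powers xᵏ the same way, integrating xᵏ·cos(2nπx/d) by parts.
Normalization: ∫|ψ|² dx = 2.9850.
⟨x⟩ = 2.9850 and ⟨x²⟩ = 10.075.
(Δx)² = 10.075 − (2.9850)² = 1.1645.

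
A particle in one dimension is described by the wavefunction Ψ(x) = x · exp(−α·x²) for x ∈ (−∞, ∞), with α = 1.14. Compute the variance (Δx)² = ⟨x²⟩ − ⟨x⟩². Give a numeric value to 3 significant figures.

Compute ⟨x⟩ and ⟨x²⟩ separately, then (Δx)² = ⟨x²⟩ − ⟨x⟩².
Expand each integrand as polynomial × e^(−2αx²) and use ∫x^(2j)·e^(−2αx²) dx = (2j−1)!!/(4α)^j · √(π/(2α)), odd powers → 0; here √(π/(2α)) = 1.1738.
Normalization: ∫|Ψ|² dx = 0.25742.
⟨x⟩ = 0.0000 and ⟨x²⟩ = 0.65789.
(Δx)² = 0.65789 − (0.0000)² = 0.65789.

0.658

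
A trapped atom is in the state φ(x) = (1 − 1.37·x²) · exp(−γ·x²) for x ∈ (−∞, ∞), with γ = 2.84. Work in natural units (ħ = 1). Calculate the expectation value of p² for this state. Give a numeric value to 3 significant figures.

4.75

p² φ = −ħ² d²φ/dx²; ⟨p²⟩ = −ħ² ∫ φ*·φ'' dx / ∫|φ|² dx.
Expand each integrand as polynomial × e^(−2γx²) and use ∫x^(2j)·e^(−2γx²) dx = (2j−1)!!/(4γ)^j · √(π/(2γ)), odd powers → 0; here √(π/(2γ)) = 0.74371. Differentiate with the product rule, d/dx e^(−γx²) = −2γx·e^(−γx²).
State is unnormalized: ∫|φ|² dx = 0.59677, and ∫φ*·(−ħ² φ'') dx = 2.8366, so ⟨p²⟩ = 2.8366 / 0.59677.
⟨p²⟩ = 4.7532.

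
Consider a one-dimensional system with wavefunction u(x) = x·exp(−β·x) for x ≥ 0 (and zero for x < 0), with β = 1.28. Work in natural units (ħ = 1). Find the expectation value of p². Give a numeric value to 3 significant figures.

1.64

p² u = −ħ² d²u/dx²; ⟨p²⟩ = −ħ² ∫ u*·u'' dx / ∫|u|² dx.
Differentiate x·exp(−β·x) with the product rule; every integrand then reduces to terms xʲ·e^(−2βx) on [0, ∞), with ∫₀^∞ xʲ·e^(−2βx) dx = j!/(2β)^(j+1).
State is unnormalized: ∫|u|² dx = 0.11921, and ∫u*·(−ħ² u'') dx = 0.19531, so ⟨p²⟩ = 0.19531 / 0.11921.
⟨p²⟩ = 1.6384.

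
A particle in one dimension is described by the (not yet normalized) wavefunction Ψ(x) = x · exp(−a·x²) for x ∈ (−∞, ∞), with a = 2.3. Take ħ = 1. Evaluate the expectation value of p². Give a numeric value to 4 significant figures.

p² Ψ = −ħ² d²Ψ/dx²; ⟨p²⟩ = −ħ² ∫ Ψ*·Ψ'' dx / ∫|Ψ|² dx.
Expand each integrand as polynomial × e^(−2ax²) and use ∫x^(2j)·e^(−2ax²) dx = (2j−1)!!/(4a)^j · √(π/(2a)), odd powers → 0; here √(π/(2a)) = 0.82641. Differentiate with the product rule, d/dx e^(−ax²) = −2ax·e^(−ax²).
State is unnormalized: ∫|Ψ|² dx = 0.089827, and ∫Ψ*·(−ħ² Ψ'') dx = 0.61981, so ⟨p²⟩ = 0.61981 / 0.089827.
⟨p²⟩ = 6.9000.

6.900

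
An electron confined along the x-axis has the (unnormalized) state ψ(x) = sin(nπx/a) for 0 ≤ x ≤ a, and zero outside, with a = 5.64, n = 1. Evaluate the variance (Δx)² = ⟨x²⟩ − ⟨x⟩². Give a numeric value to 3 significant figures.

Compute ⟨x⟩ and ⟨x²⟩ separately, then (Δx)² = ⟨x²⟩ − ⟨x⟩².
With sin²θ = (1 − cos2θ)/2 on 0 ≤ x ≤ a: ∫sin²(nπx/a) dx = a/2, ∫x·sin²(nπx/a) dx = a²/4, ∫x²·sin²(nπx/a) dx = a³·(1/6 − 1/(4n²π²)); higher powers xᵏ the same way, integrating xᵏ·cos(2nπx/a) by parts.
Normalization: ∫|ψ|² dx = 2.8200.
⟨x⟩ = 2.8200 and ⟨x²⟩ = 8.9917.
(Δx)² = 8.9917 − (2.8200)² = 1.0393.

1.04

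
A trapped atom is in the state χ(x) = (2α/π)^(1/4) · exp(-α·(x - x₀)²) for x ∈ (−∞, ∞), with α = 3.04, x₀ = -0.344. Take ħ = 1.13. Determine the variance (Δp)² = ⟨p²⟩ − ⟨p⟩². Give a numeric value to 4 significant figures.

3.882

Compute ⟨p⟩ and ⟨p²⟩ separately; (Δp)² = ⟨p²⟩ − ⟨p⟩².
Gaussian moments (u = x − x₀): ∫u^(2j)·e^(−2αu²) du = (2j−1)!!/(4α)^j · √(π/(2α)), odd powers integrate to 0; here √(π/(2α)) = 0.71882. Derivatives: d/dx e^(−αu²) = −2αu·e^(−αu²), d²/dx² e^(−αu²) = (4α²u² − 2α)·e^(−αu²).
⟨p⟩ = 0.0000 and ⟨p²⟩ = 3.8818.
(Δp)² = 3.8818 − (0.0000)² = 3.8818.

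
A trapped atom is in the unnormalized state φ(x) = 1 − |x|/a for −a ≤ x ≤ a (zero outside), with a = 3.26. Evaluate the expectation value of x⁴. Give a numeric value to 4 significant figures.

⟨x⁴⟩ = ∫ x⁴·|φ|² dx / ∫|φ|² dx (integrals over the domain).
φ is even, so ∫ over [−a, a] = 2∫₀ᵃ with φ = 1 − x/a there: ∫₀ᵃ (1 − x/a)² dx = a/3, ∫₀ᵃ x²(1 − x/a)² dx = a³/30, ∫₀ᵃ x⁴(1 − x/a)² dx = a⁵/105.
State is unnormalized: ∫|φ|² dx = 2.1733, and ∫φ*·x⁴·φ dx = 7.0134, so ⟨x⁴⟩ = 7.0134 / 2.1733.
⟨x⁴⟩ = 3.2270.

3.227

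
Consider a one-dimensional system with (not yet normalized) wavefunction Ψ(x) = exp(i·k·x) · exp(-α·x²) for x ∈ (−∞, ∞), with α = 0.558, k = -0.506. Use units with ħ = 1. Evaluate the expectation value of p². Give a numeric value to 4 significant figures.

p² Ψ = −ħ² d²Ψ/dx²; ⟨p²⟩ = −ħ² ∫ Ψ*·Ψ'' dx / ∫|Ψ|² dx.
Gaussian moments: ∫x^(2j)·e^(−2αx²) dx = (2j−1)!!/(4α)^j · √(π/(2α)), odd powers integrate to 0; here √(π/(2α)) = 1.6778. Derivatives: Ψ′ = (ik − 2αx)·Ψ, Ψ″ = ((ik − 2αx)² − 2α)·Ψ; the odd-in-x pieces drop out.
State is unnormalized: ∫|Ψ|² dx = 1.6778, and ∫Ψ*·(−ħ² Ψ'') dx = 1.3658, so ⟨p²⟩ = 1.3658 / 1.6778.
⟨p²⟩ = 0.81404.

0.8140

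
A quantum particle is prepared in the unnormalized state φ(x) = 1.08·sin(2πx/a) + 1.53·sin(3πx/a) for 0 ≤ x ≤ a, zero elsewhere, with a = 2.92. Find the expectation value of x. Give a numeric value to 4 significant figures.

0.9248

⟨x⟩ = ∫ x·|φ|² dx / ∫|φ|² dx (integrals over the domain).
On 0 ≤ x ≤ a (j ≠ l): ∫sin²(jπx/a) dx = a/2, ∫sin(jπx/a)·sin(lπx/a) dx = 0; diagonal moments ∫x·sin²(jπx/a) dx = a²/4, ∫x²·sin²(jπx/a) dx = a³·(1/6 − 1/(4j²π²)); cross terms ∫x·sin(jπx/a)·sin(lπx/a) dx = 0 for j + l even and −4jla²/(π²(j² − l²)²) for j + l odd, ∫x²·sin(jπx/a)·sin(lπx/a) dx = (−1)^(j+l)·4jla³/(π²(j² − l²)²); higher powers the same way via product-to-sum and parts.
State is unnormalized: ∫|φ|² dx = 5.1207, and ∫φ*·x·φ dx = 4.7353, so ⟨x⟩ = 4.7353 / 5.1207.
⟨x⟩ = 0.92475.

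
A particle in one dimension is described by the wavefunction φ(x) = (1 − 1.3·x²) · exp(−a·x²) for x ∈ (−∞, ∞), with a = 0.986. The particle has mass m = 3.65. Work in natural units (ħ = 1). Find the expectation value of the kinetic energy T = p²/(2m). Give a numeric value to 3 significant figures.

T = −(ħ²/2m) d²/dx², so ⟨T⟩ = −(ħ²/2m) ∫ φ*·φ'' dx / ∫|φ|² dx; with m = 3.65.
Expand each integrand as polynomial × e^(−2ax²) and use ∫x^(2j)·e^(−2ax²) dx = (2j−1)!!/(4a)^j · √(π/(2a)), odd powers → 0; here √(π/(2a)) = 1.2622. Differentiate with the product rule, d/dx e^(−ax²) = −2ax·e^(−ax²).
State is unnormalized: ∫|φ|² dx = 0.84151, and ∫φ*·(−ħ²/2m · φ'') dx = 0.41252, so ⟨T⟩ = 0.41252 / 0.84151.
⟨T⟩ = 0.49022.

0.490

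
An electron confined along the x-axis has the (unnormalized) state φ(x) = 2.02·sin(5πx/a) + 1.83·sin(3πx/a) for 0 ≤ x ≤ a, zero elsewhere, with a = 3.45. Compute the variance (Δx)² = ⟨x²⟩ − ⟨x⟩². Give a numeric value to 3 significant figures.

1.51

Compute ⟨x⟩ and ⟨x²⟩ separately, then (Δx)² = ⟨x²⟩ − ⟨x⟩².
On 0 ≤ x ≤ a (j ≠ l): ∫sin²(jπx/a) dx = a/2, ∫sin(jπx/a)·sin(lπx/a) dx = 0; diagonal moments ∫x·sin²(jπx/a) dx = a²/4, ∫x²·sin²(jπx/a) dx = a³·(1/6 − 1/(4j²π²)); cross terms ∫x·sin(jπx/a)·sin(lπx/a) dx = 0 for j + l even and −4jla²/(π²(j² − l²)²) for j + l odd, ∫x²·sin(jπx/a)·sin(lπx/a) dx = (−1)^(j+l)·4jla³/(π²(j² − l²)²); higher powers the same way via product-to-sum and parts.
Normalization: ∫|φ|² dx = 12.816.
⟨x⟩ = 1.7250 and ⟨x²⟩ = 4.4866.
(Δx)² = 4.4866 − (1.7250)² = 1.5110.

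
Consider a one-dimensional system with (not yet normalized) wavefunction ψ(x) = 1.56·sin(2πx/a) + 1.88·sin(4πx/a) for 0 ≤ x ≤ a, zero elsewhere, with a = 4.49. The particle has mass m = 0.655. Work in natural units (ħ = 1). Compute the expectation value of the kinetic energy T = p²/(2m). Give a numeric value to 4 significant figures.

T = −(ħ²/2m) d²/dx², so ⟨T⟩ = −(ħ²/2m) ∫ ψ*·ψ'' dx / ∫|ψ|² dx; with m = 0.655.
d²/dx² sin(jπx/a) = −(jπ/a)²·sin(jπx/a); on 0 ≤ x ≤ a, ∫sin²(jπx/a) dx = a/2 and ∫sin(jπx/a)·sin(lπx/a) dx = 0 for j ≠ l, so only diagonal terms survive in ∫|ψ|² and ∫ψ·ψ″; ∫ψ·ψ′ dx = [ψ²/2] between the walls = 0.
State is unnormalized: ∫|ψ|² dx = 13.398, and ∫ψ*·(−ħ²/2m · ψ'') dx = 55.612, so ⟨T⟩ = 55.612 / 13.398.
⟨T⟩ = 4.1507.

4.151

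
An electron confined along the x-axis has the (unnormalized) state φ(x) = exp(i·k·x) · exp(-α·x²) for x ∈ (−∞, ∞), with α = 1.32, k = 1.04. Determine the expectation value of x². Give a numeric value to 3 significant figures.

0.189

⟨x²⟩ = ∫ x²·|φ|² dx / ∫|φ|² dx (integrals over the domain).
Gaussian moments: ∫x^(2j)·e^(−2αx²) dx = (2j−1)!!/(4α)^j · √(π/(2α)), odd powers integrate to 0; here √(π/(2α)) = 1.0909.
State is unnormalized: ∫|φ|² dx = 1.0909, and ∫φ*·x²·φ dx = 0.20660, so ⟨x²⟩ = 0.20660 / 1.0909.
⟨x²⟩ = 0.18939.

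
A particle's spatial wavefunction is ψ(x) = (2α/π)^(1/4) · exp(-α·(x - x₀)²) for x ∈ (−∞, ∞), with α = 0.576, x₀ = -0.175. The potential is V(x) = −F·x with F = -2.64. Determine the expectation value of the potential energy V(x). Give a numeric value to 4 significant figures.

-0.4620

⟨V⟩ = ∫ V(x)·|ψ|² dx.
Gaussian moments (u = x − x₀): ∫u^(2j)·e^(−2αu²) du = (2j−1)!!/(4α)^j · √(π/(2α)), odd powers integrate to 0; here √(π/(2α)) = 1.6514.
⟨V⟩ = -0.46200.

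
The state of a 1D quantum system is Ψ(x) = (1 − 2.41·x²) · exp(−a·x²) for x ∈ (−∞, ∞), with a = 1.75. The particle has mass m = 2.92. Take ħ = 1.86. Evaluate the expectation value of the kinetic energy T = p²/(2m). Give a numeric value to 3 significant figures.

3.91

T = −(ħ²/2m) d²/dx², so ⟨T⟩ = −(ħ²/2m) ∫ Ψ*·Ψ'' dx / ∫|Ψ|² dx; with m = 2.92.
Expand each integrand as polynomial × e^(−2ax²) and use ∫x^(2j)·e^(−2ax²) dx = (2j−1)!!/(4a)^j · √(π/(2a)), odd powers → 0; here √(π/(2a)) = 0.94742. Differentiate with the product rule, d/dx e^(−ax²) = −2ax·e^(−ax²).
State is unnormalized: ∫|Ψ|² dx = 0.63195, and ∫Ψ*·(−ħ²/2m · Ψ'') dx = 2.4734, so ⟨T⟩ = 2.4734 / 0.63195.
⟨T⟩ = 3.9140.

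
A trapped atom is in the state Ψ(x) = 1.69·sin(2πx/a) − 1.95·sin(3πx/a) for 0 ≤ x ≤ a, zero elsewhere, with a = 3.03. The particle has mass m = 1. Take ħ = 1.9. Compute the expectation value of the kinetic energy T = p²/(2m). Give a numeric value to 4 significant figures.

T = −(ħ²/2m) d²/dx², so ⟨T⟩ = −(ħ²/2m) ∫ Ψ*·Ψ'' dx / ∫|Ψ|² dx; with m = 1.
d²/dx² sin(jπx/a) = −(jπ/a)²·sin(jπx/a); on 0 ≤ x ≤ a, ∫sin²(jπx/a) dx = a/2 and ∫sin(jπx/a)·sin(lπx/a) dx = 0 for j ≠ l, so only diagonal terms survive in ∫|Ψ|² and ∫Ψ·Ψ″; ∫Ψ·Ψ′ dx = [Ψ²/2] between the walls = 0.
State is unnormalized: ∫|Ψ|² dx = 10.088, and ∫Ψ*·(−ħ²/2m · Ψ'') dx = 134.19, so ⟨T⟩ = 134.19 / 10.088.
⟨T⟩ = 13.302.

13.30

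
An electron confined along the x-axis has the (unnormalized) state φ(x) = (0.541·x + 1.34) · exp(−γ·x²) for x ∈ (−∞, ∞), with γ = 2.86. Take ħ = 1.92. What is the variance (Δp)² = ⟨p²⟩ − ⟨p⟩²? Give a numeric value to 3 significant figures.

Compute ⟨p⟩ and ⟨p²⟩ separately; (Δp)² = ⟨p²⟩ − ⟨p⟩².
Expand each integrand as polynomial × e^(−2γx²) and use ∫x^(2j)·e^(−2γx²) dx = (2j−1)!!/(4γ)^j · √(π/(2γ)), odd powers → 0; here √(π/(2γ)) = 0.74110. Differentiate with the product rule, d/dx e^(−γx²) = −2γx·e^(−γx²).
Normalization: ∫|φ|² dx = 1.3497.
⟨p⟩ = 0.0000 and ⟨p²⟩ = 10.839.
(Δp)² = 10.839 − (0.0000)² = 10.839.

10.8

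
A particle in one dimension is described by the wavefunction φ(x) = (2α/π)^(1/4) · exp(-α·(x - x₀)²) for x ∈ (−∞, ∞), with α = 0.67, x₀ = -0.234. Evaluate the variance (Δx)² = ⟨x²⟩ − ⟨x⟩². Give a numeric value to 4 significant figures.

0.3731

Compute ⟨x⟩ and ⟨x²⟩ separately, then (Δx)² = ⟨x²⟩ − ⟨x⟩².
Gaussian moments (u = x − x₀): ∫u^(2j)·e^(−2αu²) du = (2j−1)!!/(4α)^j · √(π/(2α)), odd powers integrate to 0; here √(π/(2α)) = 1.5312.
⟨x⟩ = -0.23400 and ⟨x²⟩ = 0.42789.
(Δx)² = 0.42789 − (-0.23400)² = 0.37313.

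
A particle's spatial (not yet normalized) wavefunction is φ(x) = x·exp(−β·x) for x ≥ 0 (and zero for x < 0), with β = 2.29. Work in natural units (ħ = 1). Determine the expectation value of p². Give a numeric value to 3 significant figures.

5.24

p² φ = −ħ² d²φ/dx²; ⟨p²⟩ = −ħ² ∫ φ*·φ'' dx / ∫|φ|² dx.
Differentiate x·exp(−β·x) with the product rule; every integrand then reduces to terms xʲ·e^(−2βx) on [0, ∞), with ∫₀^∞ xʲ·e^(−2βx) dx = j!/(2β)^(j+1).
State is unnormalized: ∫|φ|² dx = 0.020818, and ∫φ*·(−ħ² φ'') dx = 0.10917, so ⟨p²⟩ = 0.10917 / 0.020818.
⟨p²⟩ = 5.2441.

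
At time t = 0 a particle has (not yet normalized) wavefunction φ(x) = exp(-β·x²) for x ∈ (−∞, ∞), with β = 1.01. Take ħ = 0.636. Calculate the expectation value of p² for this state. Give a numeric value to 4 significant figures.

0.4085

p² φ = −ħ² d²φ/dx²; ⟨p²⟩ = −ħ² ∫ φ*·φ'' dx / ∫|φ|² dx.
Gaussian moments: ∫x^(2j)·e^(−2βx²) dx = (2j−1)!!/(4β)^j · √(π/(2β)), odd powers integrate to 0; here √(π/(2β)) = 1.2471. Derivatives: d/dx e^(−βx²) = −2βx·e^(−βx²), d²/dx² e^(−βx²) = (4β²x² − 2β)·e^(−βx²).
State is unnormalized: ∫|φ|² dx = 1.2471, and ∫φ*·(−ħ² φ'') dx = 0.50949, so ⟨p²⟩ = 0.50949 / 1.2471.
⟨p²⟩ = 0.40854.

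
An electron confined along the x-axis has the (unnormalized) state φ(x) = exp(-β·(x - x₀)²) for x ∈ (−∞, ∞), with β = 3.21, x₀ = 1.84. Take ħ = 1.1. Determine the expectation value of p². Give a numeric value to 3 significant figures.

3.88

p² φ = −ħ² d²φ/dx²; ⟨p²⟩ = −ħ² ∫ φ*·φ'' dx / ∫|φ|² dx.
Gaussian moments (u = x − x₀): ∫u^(2j)·e^(−2βu²) du = (2j−1)!!/(4β)^j · √(π/(2β)), odd powers integrate to 0; here √(π/(2β)) = 0.69953. Derivatives: d/dx e^(−βu²) = −2βu·e^(−βu²), d²/dx² e^(−βu²) = (4β²u² − 2β)·e^(−βu²).
State is unnormalized: ∫|φ|² dx = 0.69953, and ∫φ*·(−ħ² φ'') dx = 2.7171, so ⟨p²⟩ = 2.7171 / 0.69953.
⟨p²⟩ = 3.8841.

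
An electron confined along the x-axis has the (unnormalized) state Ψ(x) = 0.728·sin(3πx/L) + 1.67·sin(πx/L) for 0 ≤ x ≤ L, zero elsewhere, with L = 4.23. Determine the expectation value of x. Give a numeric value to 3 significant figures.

⟨x⟩ = ∫ x·|Ψ|² dx / ∫|Ψ|² dx (integrals over the domain).
On 0 ≤ x ≤ L (j ≠ l): ∫sin²(jπx/L) dx = L/2, ∫sin(jπx/L)·sin(lπx/L) dx = 0; diagonal moments ∫x·sin²(jπx/L) dx = L²/4, ∫x²·sin²(jπx/L) dx = L³·(1/6 − 1/(4j²π²)); cross terms ∫x·sin(jπx/L)·sin(lπx/L) dx = 0 for j + l even and −4jlL²/(π²(j² − l²)²) for j + l odd, ∫x²·sin(jπx/L)·sin(lπx/L) dx = (−1)^(j+l)·4jlL³/(π²(j² − l²)²); higher powers the same way via product-to-sum and parts.
State is unnormalized: ∫|Ψ|² dx = 7.0194, and ∫Ψ*·x·Ψ dx = 14.846, so ⟨x⟩ = 14.846 / 7.0194.
⟨x⟩ = 2.1150.

2.12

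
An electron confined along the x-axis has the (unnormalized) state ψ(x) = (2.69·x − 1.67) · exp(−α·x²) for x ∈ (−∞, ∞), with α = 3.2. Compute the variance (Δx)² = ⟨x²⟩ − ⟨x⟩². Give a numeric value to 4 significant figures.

0.06067

Compute ⟨x⟩ and ⟨x²⟩ separately, then (Δx)² = ⟨x²⟩ − ⟨x⟩².
Expand each integrand as polynomial × e^(−2αx²) and use ∫x^(2j)·e^(−2αx²) dx = (2j−1)!!/(4α)^j · √(π/(2α)), odd powers → 0; here √(π/(2α)) = 0.70062.
Normalization: ∫|ψ|² dx = 2.3500.
⟨x⟩ = -0.20927 and ⟨x²⟩ = 0.10446.
(Δx)² = 0.10446 − (-0.20927)² = 0.060667.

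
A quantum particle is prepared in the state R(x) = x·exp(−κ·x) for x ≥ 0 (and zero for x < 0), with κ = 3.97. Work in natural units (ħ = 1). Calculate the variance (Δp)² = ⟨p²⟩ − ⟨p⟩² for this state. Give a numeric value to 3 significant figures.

15.8

Compute ⟨p⟩ and ⟨p²⟩ separately; (Δp)² = ⟨p²⟩ − ⟨p⟩².
Differentiate x·exp(−κ·x) with the product rule; every integrand then reduces to terms xʲ·e^(−2κx) on [0, ∞), with ∫₀^∞ xʲ·e^(−2κx) dx = j!/(2κ)^(j+1).
Normalization: ∫|R|² dx = 0.0039955.
⟨p⟩ = 0.0000 and ⟨p²⟩ = 15.761.
(Δp)² = 15.761 − (0.0000)² = 15.761.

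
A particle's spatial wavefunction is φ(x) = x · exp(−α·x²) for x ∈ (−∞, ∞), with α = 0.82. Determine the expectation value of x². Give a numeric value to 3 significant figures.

0.915

⟨x²⟩ = ∫ x²·|φ|² dx / ∫|φ|² dx (integrals over the domain).
Expand each integrand as polynomial × e^(−2αx²) and use ∫x^(2j)·e^(−2αx²) dx = (2j−1)!!/(4α)^j · √(π/(2α)), odd powers → 0; here √(π/(2α)) = 1.3841.
State is unnormalized: ∫|φ|² dx = 0.42197, and ∫φ*·x²·φ dx = 0.38595, so ⟨x²⟩ = 0.38595 / 0.42197.
⟨x²⟩ = 0.91463.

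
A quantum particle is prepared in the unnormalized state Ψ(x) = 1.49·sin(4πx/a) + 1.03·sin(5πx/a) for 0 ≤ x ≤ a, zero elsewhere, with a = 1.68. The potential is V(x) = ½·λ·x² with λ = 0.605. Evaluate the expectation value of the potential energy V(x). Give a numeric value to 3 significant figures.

⟨V⟩ = ∫ V(x)·|Ψ|² dx / ∫|Ψ|² dx.
On 0 ≤ x ≤ a (j ≠ l): ∫sin²(jπx/a) dx = a/2, ∫sin(jπx/a)·sin(lπx/a) dx = 0; diagonal moments ∫x·sin²(jπx/a) dx = a²/4, ∫x²·sin²(jπx/a) dx = a³·(1/6 − 1/(4j²π²)); cross terms ∫x·sin(jπx/a)·sin(lπx/a) dx = 0 for j + l even and −4jla²/(π²(j² − l²)²) for j + l odd, ∫x²·sin(jπx/a)·sin(lπx/a) dx = (−1)^(j+l)·4jla³/(π²(j² − l²)²); higher powers the same way via product-to-sum and parts.
State is unnormalized: ∫|Ψ|² dx = 2.7560, and ∫Ψ*·V(x)·Ψ dx = 0.33720, so ⟨V⟩ = 0.33720 / 2.7560.
⟨V⟩ = 0.12235.

0.122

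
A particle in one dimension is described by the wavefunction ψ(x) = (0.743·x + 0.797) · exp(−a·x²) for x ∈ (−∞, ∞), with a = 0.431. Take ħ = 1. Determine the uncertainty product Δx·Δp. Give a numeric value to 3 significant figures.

Δx = √(⟨x²⟩−⟨x⟩²), Δp = √(⟨p²⟩−⟨p⟩²).
Expand each integrand as polynomial × e^(−2ax²) and use ∫x^(2j)·e^(−2ax²) dx = (2j−1)!!/(4a)^j · √(π/(2a)), odd powers → 0; here √(π/(2a)) = 1.9091. Differentiate with the product rule, d/dx e^(−ax²) = −2ax·e^(−ax²).
Normalization: ∫|ψ|² dx = 1.8240.
⟨x⟩ = 0.71903, ⟨x²⟩ = 0.96886 ⇒ Δx = 0.67220.
⟨p⟩ = 0.0000, ⟨p²⟩ = 0.71990 ⇒ Δp = 0.84847.
Δx·Δp = 0.57035.

0.570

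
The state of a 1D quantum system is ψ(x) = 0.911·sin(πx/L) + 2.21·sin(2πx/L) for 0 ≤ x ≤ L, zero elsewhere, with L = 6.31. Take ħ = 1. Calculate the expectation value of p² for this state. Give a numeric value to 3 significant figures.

0.884

p² ψ = −ħ² d²ψ/dx²; ⟨p²⟩ = −ħ² ∫ ψ*·ψ'' dx / ∫|ψ|² dx.
d²/dx² sin(jπx/L) = −(jπ/L)²·sin(jπx/L); on 0 ≤ x ≤ L, ∫sin²(jπx/L) dx = L/2 and ∫sin(jπx/L)·sin(lπx/L) dx = 0 for j ≠ l, so only diagonal terms survive in ∫|ψ|² and ∫ψ·ψ″; ∫ψ·ψ′ dx = [ψ²/2] between the walls = 0.
State is unnormalized: ∫|ψ|² dx = 18.028, and ∫ψ*·(−ħ² ψ'') dx = 15.928, so ⟨p²⟩ = 15.928 / 18.028.
⟨p²⟩ = 0.88351.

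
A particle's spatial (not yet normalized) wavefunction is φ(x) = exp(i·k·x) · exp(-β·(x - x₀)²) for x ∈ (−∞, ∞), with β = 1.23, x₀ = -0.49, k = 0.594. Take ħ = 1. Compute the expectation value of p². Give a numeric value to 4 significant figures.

1.583

p² φ = −ħ² d²φ/dx²; ⟨p²⟩ = −ħ² ∫ φ*·φ'' dx / ∫|φ|² dx.
Gaussian moments (u = x − x₀): ∫u^(2j)·e^(−2βu²) du = (2j−1)!!/(4β)^j · √(π/(2β)), odd powers integrate to 0; here √(π/(2β)) = 1.1301. Derivatives: φ′ = (ik − 2βu)·φ, φ″ = ((ik − 2βu)² − 2β)·φ; the odd-in-u pieces drop out.
State is unnormalized: ∫|φ|² dx = 1.1301, and ∫φ*·(−ħ² φ'') dx = 1.7887, so ⟨p²⟩ = 1.7887 / 1.1301.
⟨p²⟩ = 1.5828.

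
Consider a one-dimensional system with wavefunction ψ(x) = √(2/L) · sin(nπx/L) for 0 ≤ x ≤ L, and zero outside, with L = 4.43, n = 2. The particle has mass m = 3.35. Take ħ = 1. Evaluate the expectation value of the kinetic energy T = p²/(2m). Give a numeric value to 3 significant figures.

0.300

T = −(ħ²/2m) d²/dx², so ⟨T⟩ = −(ħ²/2m) ∫ ψ*·ψ'' dx; with m = 3.35.
d/dx sin(nπx/L) = (nπ/L)·cos(nπx/L) and d²/dx² sin(nπx/L) = −(nπ/L)²·sin(nπx/L); on 0 ≤ x ≤ L, ∫sin²(nπx/L) dx = L/2 and ∫sin(nπx/L)·cos(nπx/L) dx = 0.
⟨T⟩ = 0.30025.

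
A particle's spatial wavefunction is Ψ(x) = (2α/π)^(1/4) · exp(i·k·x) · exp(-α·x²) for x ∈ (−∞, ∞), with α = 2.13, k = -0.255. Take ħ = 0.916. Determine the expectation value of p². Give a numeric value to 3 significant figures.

p² Ψ = −ħ² d²Ψ/dx²; ⟨p²⟩ = −ħ² ∫ Ψ*·Ψ'' dx.
Gaussian moments: ∫x^(2j)·e^(−2αx²) dx = (2j−1)!!/(4α)^j · √(π/(2α)), odd powers integrate to 0; here √(π/(2α)) = 0.85876. Derivatives: Ψ′ = (ik − 2αx)·Ψ, Ψ″ = ((ik − 2αx)² − 2α)·Ψ; the odd-in-x pieces drop out.
⟨p²⟩ = 1.8417.

1.84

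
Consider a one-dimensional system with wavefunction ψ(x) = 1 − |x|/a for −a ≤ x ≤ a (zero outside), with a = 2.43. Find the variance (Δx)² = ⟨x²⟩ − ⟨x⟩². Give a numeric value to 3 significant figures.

0.590

Compute ⟨x⟩ and ⟨x²⟩ separately, then (Δx)² = ⟨x²⟩ − ⟨x⟩².
ψ is even, so ∫ over [−a, a] = 2∫₀ᵃ with ψ = 1 − x/a there: ∫₀ᵃ (1 − x/a)² dx = a/3, ∫₀ᵃ x²(1 − x/a)² dx = a³/30, ∫₀ᵃ x⁴(1 − x/a)² dx = a⁵/105.
Normalization: ∫|ψ|² dx = 1.6200.
⟨x⟩ = 0.0000 and ⟨x²⟩ = 0.59049.
(Δx)² = 0.59049 − (0.0000)² = 0.59049.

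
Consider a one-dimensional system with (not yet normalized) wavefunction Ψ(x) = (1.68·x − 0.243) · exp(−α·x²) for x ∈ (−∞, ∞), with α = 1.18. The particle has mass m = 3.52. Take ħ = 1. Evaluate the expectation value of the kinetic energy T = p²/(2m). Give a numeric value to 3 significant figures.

0.473

T = −(ħ²/2m) d²/dx², so ⟨T⟩ = −(ħ²/2m) ∫ Ψ*·Ψ'' dx / ∫|Ψ|² dx; with m = 3.52.
Expand each integrand as polynomial × e^(−2αx²) and use ∫x^(2j)·e^(−2αx²) dx = (2j−1)!!/(4α)^j · √(π/(2α)), odd powers → 0; here √(π/(2α)) = 1.1538. Differentiate with the product rule, d/dx e^(−αx²) = −2αx·e^(−αx²).
State is unnormalized: ∫|Ψ|² dx = 0.75804, and ∫Ψ*·(−ħ²/2m · Ψ'') dx = 0.35834, so ⟨T⟩ = 0.35834 / 0.75804.
⟨T⟩ = 0.47271.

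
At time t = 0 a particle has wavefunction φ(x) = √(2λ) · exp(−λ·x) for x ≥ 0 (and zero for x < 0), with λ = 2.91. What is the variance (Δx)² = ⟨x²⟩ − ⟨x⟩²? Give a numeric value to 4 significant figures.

0.02952

Compute ⟨x⟩ and ⟨x²⟩ separately, then (Δx)² = ⟨x²⟩ − ⟨x⟩².
Every integrand reduces to terms xʲ·e^(−2λx) on [0, ∞); use ∫₀^∞ xʲ·e^(−2λx) dx = j!/(2λ)^(j+1).
⟨x⟩ = 0.17182 and ⟨x²⟩ = 0.059045.
(Δx)² = 0.059045 − (0.17182)² = 0.029523.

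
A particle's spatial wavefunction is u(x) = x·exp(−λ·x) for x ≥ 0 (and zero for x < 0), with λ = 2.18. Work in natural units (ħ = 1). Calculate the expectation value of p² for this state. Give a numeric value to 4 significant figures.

4.752

p² u = −ħ² d²u/dx²; ⟨p²⟩ = −ħ² ∫ u*·u'' dx / ∫|u|² dx.
Differentiate x·exp(−λ·x) with the product rule; every integrand then reduces to terms xʲ·e^(−2λx) on [0, ∞), with ∫₀^∞ xʲ·e^(−2λx) dx = j!/(2λ)^(j+1).
State is unnormalized: ∫|u|² dx = 0.024131, and ∫u*·(−ħ² u'') dx = 0.11468, so ⟨p²⟩ = 0.11468 / 0.024131.
⟨p²⟩ = 4.7524.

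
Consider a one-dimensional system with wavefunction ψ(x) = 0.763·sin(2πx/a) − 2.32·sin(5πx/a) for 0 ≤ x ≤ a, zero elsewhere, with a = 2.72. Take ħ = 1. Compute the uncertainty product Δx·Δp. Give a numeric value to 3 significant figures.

4.26

Δx = √(⟨x²⟩−⟨x⟩²), Δp = √(⟨p²⟩−⟨p⟩²).
On 0 ≤ x ≤ a (j ≠ l): ∫sin²(jπx/a) dx = a/2, ∫sin(jπx/a)·sin(lπx/a) dx = 0; diagonal moments ∫x·sin²(jπx/a) dx = a²/4, ∫x²·sin²(jπx/a) dx = a³·(1/6 − 1/(4j²π²)); cross terms ∫x·sin(jπx/a)·sin(lπx/a) dx = 0 for j + l even and −4jla²/(π²(j² − l²)²) for j + l odd, ∫x²·sin(jπx/a)·sin(lπx/a) dx = (−1)^(j+l)·4jla³/(π²(j² − l²)²); higher powers the same way via product-to-sum and parts. d²/dx² sin(jπx/a) = −(jπ/a)²·sin(jπx/a); on 0 ≤ x ≤ a, ∫sin²(jπx/a) dx = a/2 and ∫sin(jπx/a)·sin(lπx/a) dx = 0 for j ≠ l, so only diagonal terms survive in ∫|ψ|² and ∫ψ·ψ″; ∫ψ·ψ′ dx = [ψ²/2] between the walls = 0.
Normalization: ∫|ψ|² dx = 8.1118.
⟨x⟩ = 1.3897, ⟨x²⟩ = 2.5242 ⇒ Δx = 0.77005.
⟨p⟩ = 0.0000, ⟨p²⟩ = 30.616 ⇒ Δp = 5.5332.
Δx·Δp = 4.2608.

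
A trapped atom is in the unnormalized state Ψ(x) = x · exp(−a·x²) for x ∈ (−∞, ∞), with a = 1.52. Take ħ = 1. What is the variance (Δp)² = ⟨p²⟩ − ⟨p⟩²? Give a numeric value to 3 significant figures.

Compute ⟨p⟩ and ⟨p²⟩ separately; (Δp)² = ⟨p²⟩ − ⟨p⟩².
Expand each integrand as polynomial × e^(−2ax²) and use ∫x^(2j)·e^(−2ax²) dx = (2j−1)!!/(4a)^j · √(π/(2a)), odd powers → 0; here √(π/(2a)) = 1.0166. Differentiate with the product rule, d/dx e^(−ax²) = −2ax·e^(−ax²).
Normalization: ∫|Ψ|² dx = 0.16720.
⟨p⟩ = 0.0000 and ⟨p²⟩ = 4.5600.
(Δp)² = 4.5600 − (0.0000)² = 4.5600.

4.56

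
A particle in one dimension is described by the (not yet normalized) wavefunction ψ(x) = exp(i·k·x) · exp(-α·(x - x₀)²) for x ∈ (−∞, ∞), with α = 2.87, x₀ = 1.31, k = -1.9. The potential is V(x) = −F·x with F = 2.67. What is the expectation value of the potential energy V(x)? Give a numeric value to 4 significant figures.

⟨V⟩ = ∫ V(x)·|ψ|² dx / ∫|ψ|² dx.
Gaussian moments (u = x − x₀): ∫u^(2j)·e^(−2αu²) du = (2j−1)!!/(4α)^j · √(π/(2α)), odd powers integrate to 0; here √(π/(2α)) = 0.73981.
State is unnormalized: ∫|ψ|² dx = 0.73981, and ∫ψ*·V(x)·ψ dx = -2.5876, so ⟨V⟩ = -2.5876 / 0.73981.
⟨V⟩ = -3.4977.

-3.498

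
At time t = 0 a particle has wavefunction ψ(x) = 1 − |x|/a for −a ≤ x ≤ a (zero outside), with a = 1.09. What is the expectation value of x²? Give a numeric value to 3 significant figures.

0.119

⟨x²⟩ = ∫ x²·|ψ|² dx / ∫|ψ|² dx (integrals over the domain).
ψ is even, so ∫ over [−a, a] = 2∫₀ᵃ with ψ = 1 − x/a there: ∫₀ᵃ (1 − x/a)² dx = a/3, ∫₀ᵃ x²(1 − x/a)² dx = a³/30, ∫₀ᵃ x⁴(1 − x/a)² dx = a⁵/105.
State is unnormalized: ∫|ψ|² dx = 0.72667, and ∫ψ*·x²·ψ dx = 0.086335, so ⟨x²⟩ = 0.086335 / 0.72667.
⟨x²⟩ = 0.11881.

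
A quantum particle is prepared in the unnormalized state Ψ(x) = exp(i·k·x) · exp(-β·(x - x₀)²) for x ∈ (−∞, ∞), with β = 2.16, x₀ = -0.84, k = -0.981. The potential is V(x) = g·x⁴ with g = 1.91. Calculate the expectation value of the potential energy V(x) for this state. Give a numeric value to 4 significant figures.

⟨V⟩ = ∫ V(x)·|Ψ|² dx / ∫|Ψ|² dx.
Gaussian moments (u = x − x₀): ∫u^(2j)·e^(−2βu²) du = (2j−1)!!/(4β)^j · √(π/(2β)), odd powers integrate to 0; here √(π/(2β)) = 0.85277.
State is unnormalized: ∫|Ψ|² dx = 0.85277, and ∫Ψ*·V(x)·Ψ dx = 1.6745, so ⟨V⟩ = 1.6745 / 0.85277.
⟨V⟩ = 1.9636.

1.964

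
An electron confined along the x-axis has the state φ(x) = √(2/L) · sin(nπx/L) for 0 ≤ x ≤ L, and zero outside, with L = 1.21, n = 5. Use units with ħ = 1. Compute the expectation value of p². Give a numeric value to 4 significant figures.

p² φ = −ħ² d²φ/dx²; ⟨p²⟩ = −ħ² ∫ φ*·φ'' dx.
d/dx sin(nπx/L) = (nπ/L)·cos(nπx/L) and d²/dx² sin(nπx/L) = −(nπ/L)²·sin(nπx/L); on 0 ≤ x ≤ L, ∫sin²(nπx/L) dx = L/2 and ∫sin(nπx/L)·cos(nπx/L) dx = 0.
⟨p²⟩ = 168.53.

168.5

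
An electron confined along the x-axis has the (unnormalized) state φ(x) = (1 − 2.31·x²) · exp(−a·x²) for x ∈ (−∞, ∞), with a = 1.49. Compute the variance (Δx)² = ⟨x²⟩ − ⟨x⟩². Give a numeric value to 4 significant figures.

0.2305

Compute ⟨x⟩ and ⟨x²⟩ separately, then (Δx)² = ⟨x²⟩ − ⟨x⟩².
Expand each integrand as polynomial × e^(−2ax²) and use ∫x^(2j)·e^(−2ax²) dx = (2j−1)!!/(4a)^j · √(π/(2a)), odd powers → 0; here √(π/(2a)) = 1.0268.
Normalization: ∫|φ|² dx = 0.69357.
⟨x⟩ = 0.0000 and ⟨x²⟩ = 0.23046.
(Δx)² = 0.23046 − (0.0000)² = 0.23046.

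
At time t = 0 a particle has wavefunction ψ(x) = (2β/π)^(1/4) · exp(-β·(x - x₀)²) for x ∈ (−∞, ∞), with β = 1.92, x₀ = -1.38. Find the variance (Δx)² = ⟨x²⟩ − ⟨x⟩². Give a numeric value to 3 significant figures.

0.130

Compute ⟨x⟩ and ⟨x²⟩ separately, then (Δx)² = ⟨x²⟩ − ⟨x⟩².
Gaussian moments (u = x − x₀): ∫u^(2j)·e^(−2βu²) du = (2j−1)!!/(4β)^j · √(π/(2β)), odd powers integrate to 0; here √(π/(2β)) = 0.90450.
⟨x⟩ = -1.3800 and ⟨x²⟩ = 2.0346.
(Δx)² = 2.0346 − (-1.3800)² = 0.13021.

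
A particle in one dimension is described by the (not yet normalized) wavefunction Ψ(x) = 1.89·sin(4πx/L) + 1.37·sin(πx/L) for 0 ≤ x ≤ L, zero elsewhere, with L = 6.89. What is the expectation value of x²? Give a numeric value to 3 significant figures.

⟨x²⟩ = ∫ x²·|Ψ|² dx / ∫|Ψ|² dx (integrals over the domain).
On 0 ≤ x ≤ L (j ≠ l): ∫sin²(jπx/L) dx = L/2, ∫sin(jπx/L)·sin(lπx/L) dx = 0; diagonal moments ∫x·sin²(jπx/L) dx = L²/4, ∫x²·sin²(jπx/L) dx = L³·(1/6 − 1/(4j²π²)); cross terms ∫x·sin(jπx/L)·sin(lπx/L) dx = 0 for j + l even and −4jlL²/(π²(j² − l²)²) for j + l odd, ∫x²·sin(jπx/L)·sin(lπx/L) dx = (−1)^(j+l)·4jlL³/(π²(j² − l²)²); higher powers the same way via product-to-sum and parts.
State is unnormalized: ∫|Ψ|² dx = 18.772, and ∫Ψ*·x²·Ψ dx = 267.44, so ⟨x²⟩ = 267.44 / 18.772.
⟨x²⟩ = 14.247.

14.2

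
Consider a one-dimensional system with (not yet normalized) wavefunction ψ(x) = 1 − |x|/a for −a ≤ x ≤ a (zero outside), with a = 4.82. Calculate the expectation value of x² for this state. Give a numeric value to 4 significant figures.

2.323

⟨x²⟩ = ∫ x²·|ψ|² dx / ∫|ψ|² dx (integrals over the domain).
ψ is even, so ∫ over [−a, a] = 2∫₀ᵃ with ψ = 1 − x/a there: ∫₀ᵃ (1 − x/a)² dx = a/3, ∫₀ᵃ x²(1 − x/a)² dx = a³/30, ∫₀ᵃ x⁴(1 − x/a)² dx = a⁵/105.
State is unnormalized: ∫|ψ|² dx = 3.2133, and ∫ψ*·x²·ψ dx = 7.4653, so ⟨x²⟩ = 7.4653 / 3.2133.
⟨x²⟩ = 2.3232.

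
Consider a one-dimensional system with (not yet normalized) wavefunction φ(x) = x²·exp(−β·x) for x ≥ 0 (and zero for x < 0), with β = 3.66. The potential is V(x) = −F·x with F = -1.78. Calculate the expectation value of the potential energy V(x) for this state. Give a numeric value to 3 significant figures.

⟨V⟩ = ∫ V(x)·|φ|² dx / ∫|φ|² dx.
Every integrand reduces to terms xʲ·e^(−2βx) on [0, ∞); use ∫₀^∞ xʲ·e^(−2βx) dx = j!/(2β)^(j+1).
State is unnormalized: ∫|φ|² dx = 0.0011420, and ∫φ*·V(x)·φ dx = 0.0013885, so ⟨V⟩ = 0.0013885 / 0.0011420.
⟨V⟩ = 1.2158.

1.22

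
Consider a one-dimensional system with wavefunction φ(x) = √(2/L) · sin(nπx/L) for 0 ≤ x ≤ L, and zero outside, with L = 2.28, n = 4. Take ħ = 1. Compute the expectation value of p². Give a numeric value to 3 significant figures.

30.4

p² φ = −ħ² d²φ/dx²; ⟨p²⟩ = −ħ² ∫ φ*·φ'' dx.
d/dx sin(nπx/L) = (nπ/L)·cos(nπx/L) and d²/dx² sin(nπx/L) = −(nπ/L)²·sin(nπx/L); on 0 ≤ x ≤ L, ∫sin²(nπx/L) dx = L/2 and ∫sin(nπx/L)·cos(nπx/L) dx = 0.
⟨p²⟩ = 30.377.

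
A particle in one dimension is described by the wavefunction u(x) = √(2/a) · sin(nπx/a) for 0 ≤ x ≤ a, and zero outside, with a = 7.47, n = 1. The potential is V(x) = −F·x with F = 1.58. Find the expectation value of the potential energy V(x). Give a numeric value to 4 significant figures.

-5.901

⟨V⟩ = ∫ V(x)·|u|² dx.
With sin²θ = (1 − cos2θ)/2 on 0 ≤ x ≤ a: ∫sin²(nπx/a) dx = a/2, ∫x·sin²(nπx/a) dx = a²/4, ∫x²·sin²(nπx/a) dx = a³·(1/6 − 1/(4n²π²)); higher powers xᵏ the same way, integrating xᵏ·cos(2nπx/a) by parts.
⟨V⟩ = -5.9013.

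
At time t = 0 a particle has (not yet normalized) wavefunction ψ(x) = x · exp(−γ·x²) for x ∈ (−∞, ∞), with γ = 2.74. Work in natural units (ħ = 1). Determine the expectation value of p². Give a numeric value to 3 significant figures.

p² ψ = −ħ² d²ψ/dx²; ⟨p²⟩ = −ħ² ∫ ψ*·ψ'' dx / ∫|ψ|² dx.
Expand each integrand as polynomial × e^(−2γx²) and use ∫x^(2j)·e^(−2γx²) dx = (2j−1)!!/(4γ)^j · √(π/(2γ)), odd powers → 0; here √(π/(2γ)) = 0.75715. Differentiate with the product rule, d/dx e^(−γx²) = −2γx·e^(−γx²).
State is unnormalized: ∫|ψ|² dx = 0.069083, and ∫ψ*·(−ħ² ψ'') dx = 0.56787, so ⟨p²⟩ = 0.56787 / 0.069083.
⟨p²⟩ = 8.2200.

8.22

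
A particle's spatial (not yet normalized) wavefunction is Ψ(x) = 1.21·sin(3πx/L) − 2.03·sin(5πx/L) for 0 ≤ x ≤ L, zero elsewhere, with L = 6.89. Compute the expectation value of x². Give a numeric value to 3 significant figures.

13.7

⟨x²⟩ = ∫ x²·|Ψ|² dx / ∫|Ψ|² dx (integrals over the domain).
On 0 ≤ x ≤ L (j ≠ l): ∫sin²(jπx/L) dx = L/2, ∫sin(jπx/L)·sin(lπx/L) dx = 0; diagonal moments ∫x·sin²(jπx/L) dx = L²/4, ∫x²·sin²(jπx/L) dx = L³·(1/6 − 1/(4j²π²)); cross terms ∫x·sin(jπx/L)·sin(lπx/L) dx = 0 for j + l even and −4jlL²/(π²(j² − l²)²) for j + l odd, ∫x²·sin(jπx/L)·sin(lπx/L) dx = (−1)^(j+l)·4jlL³/(π²(j² − l²)²); higher powers the same way via product-to-sum and parts.
State is unnormalized: ∫|Ψ|² dx = 19.240, and ∫Ψ*·x²·Ψ dx = 263.59, so ⟨x²⟩ = 263.59 / 19.240.
⟨x²⟩ = 13.700.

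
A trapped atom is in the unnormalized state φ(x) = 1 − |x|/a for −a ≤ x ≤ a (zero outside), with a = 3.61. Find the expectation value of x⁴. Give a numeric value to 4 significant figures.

⟨x⁴⟩ = ∫ x⁴·|φ|² dx / ∫|φ|² dx (integrals over the domain).
φ is even, so ∫ over [−a, a] = 2∫₀ᵃ with φ = 1 − x/a there: ∫₀ᵃ (1 − x/a)² dx = a/3, ∫₀ᵃ x²(1 − x/a)² dx = a³/30, ∫₀ᵃ x⁴(1 − x/a)² dx = a⁵/105.
State is unnormalized: ∫|φ|² dx = 2.4067, and ∫φ*·x⁴·φ dx = 11.678, so ⟨x⁴⟩ = 11.678 / 2.4067.
⟨x⁴⟩ = 4.8524.

4.852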